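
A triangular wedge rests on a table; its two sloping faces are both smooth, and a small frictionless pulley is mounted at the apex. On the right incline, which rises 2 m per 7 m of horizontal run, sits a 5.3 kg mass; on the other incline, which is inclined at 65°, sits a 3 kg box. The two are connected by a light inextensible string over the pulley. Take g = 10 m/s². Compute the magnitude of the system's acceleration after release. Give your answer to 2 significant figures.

Resolve each weight along its own incline: the 5.3 kg mass has component 5.3 × 10 × sin 15.95° = 14.560 N down its slope, and the 3 kg mass has 3 × 10 × sin 65° = 27.189 N down its slope.
The 3 kg side's 27.189 N exceeds the other side's 14.560 N, so that mass slides down and the 5.3 kg mass slides up. Taking that direction as positive, Newton's second law for the whole system gives 27.189 − 14.560 = (5.3 + 3) a, so a = 12.629 / 8.3 = 1.5216 m/s².

1.5 m/s²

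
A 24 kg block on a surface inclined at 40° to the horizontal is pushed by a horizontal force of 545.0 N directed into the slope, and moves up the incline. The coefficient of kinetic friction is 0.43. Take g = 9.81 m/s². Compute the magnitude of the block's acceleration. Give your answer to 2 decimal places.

The horizontal push has components F cos 40° = 545.0 × 0.7660 = 417.470 N up the incline and F sin 40° = 545.0 × 0.6428 = 350.326 N pressing into the surface.
The normal force is therefore N = mg cos 40° + F sin 40° = 180.347 + 350.326 = 530.673 N, and kinetic friction down the slope is μN = 0.43 × 530.673 = 228.189 N.
Along the incline: F cos 40° − mg sin 40° − μN = ma, so 417.470 − 151.341 − 228.189 = 24 a, giving a = 1.5808 m/s².

1.58 m/s²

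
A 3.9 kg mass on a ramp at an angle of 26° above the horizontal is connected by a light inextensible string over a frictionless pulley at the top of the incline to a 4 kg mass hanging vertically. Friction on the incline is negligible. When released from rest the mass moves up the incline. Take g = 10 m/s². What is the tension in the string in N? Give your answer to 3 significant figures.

For the mass on the incline: the weight component along the slope is m₁g sin 26° = 3.9 × 10 × 0.4384 = 17.098 N and the normal force is N = m₁g cos 26° = 35.053 N.
Newton's second law for the mass (up-slope positive): T − 17.098 = 3.9 a. For the hanging mass (downward positive): 4 × 10 − T = 4 a.
Adding the two equations eliminates T: 22.902 = 7.9 a, so a = 2.8990 m/s².
Then from the hanging mass's equation, T = 4 × (10 − 2.8990) = 28.404 N.

28.4 N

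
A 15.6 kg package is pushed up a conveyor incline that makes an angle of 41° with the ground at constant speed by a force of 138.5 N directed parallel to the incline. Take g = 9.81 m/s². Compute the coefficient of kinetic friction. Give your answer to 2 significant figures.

0.33

At constant speed ΣF = 0 along the incline. The applied 138.5 N acts up the slope; the weight component mg sin 41° = 100.401 N and kinetic friction μN both act down the slope.
So 138.5 = 100.401 + μ × 115.498, giving μ = (138.5 − 100.401) / 115.498 = 0.3299.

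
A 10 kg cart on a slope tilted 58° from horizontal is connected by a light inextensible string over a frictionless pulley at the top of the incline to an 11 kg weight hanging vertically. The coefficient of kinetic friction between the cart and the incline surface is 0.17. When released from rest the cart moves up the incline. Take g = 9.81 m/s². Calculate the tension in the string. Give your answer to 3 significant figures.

99.6 N

For the cart on the incline: the weight component along the slope is m₁g sin 58° = 10 × 9.81 × 0.8480 = 83.189 N and the normal force is N = m₁g cos 58° = 51.985 N.
Kinetic friction opposes the cart's motion up the incline: f = μN = 0.17 × 51.985 = 8.837 N acting down the slope.
Newton's second law for the cart (up-slope positive): T − 83.189 − 8.837 = 10 a. For the hanging weight (downward positive): 11 × 9.81 − T = 11 a.
Adding the two equations eliminates T: 15.884 = 21 a, so a = 0.7564 m/s².
Then from the hanging weight's equation, T = 11 × (9.81 − 0.7564) = 99.590 N.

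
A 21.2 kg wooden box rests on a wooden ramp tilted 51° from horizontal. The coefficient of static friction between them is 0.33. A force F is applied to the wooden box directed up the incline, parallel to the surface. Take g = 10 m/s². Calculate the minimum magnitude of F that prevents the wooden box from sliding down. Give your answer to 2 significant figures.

The normal force is N = mg cos 51° = 133.416 N. With F at its minimum the wooden box is on the verge of sliding down, so static friction is at its maximum μ_s N = 0.33 × 133.416 = 44.027 N and acts up the slope.
Equilibrium along the incline: F + μ_s N = mg sin 51°, so F = 164.755 − 44.027 = 120.728 N.

120 N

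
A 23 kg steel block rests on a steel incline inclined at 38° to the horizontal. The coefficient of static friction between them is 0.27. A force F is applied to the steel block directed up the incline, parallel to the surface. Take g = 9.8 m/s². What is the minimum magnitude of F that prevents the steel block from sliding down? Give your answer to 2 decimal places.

The normal force is N = mg cos 38° = 177.618 N. With F at its minimum the steel block is on the verge of sliding down, so static friction is at its maximum μ_s N = 0.27 × 177.618 = 47.957 N and acts up the slope.
Equilibrium along the incline: F + μ_s N = mg sin 38°, so F = 138.770 − 47.957 = 90.813 N.

90.81 N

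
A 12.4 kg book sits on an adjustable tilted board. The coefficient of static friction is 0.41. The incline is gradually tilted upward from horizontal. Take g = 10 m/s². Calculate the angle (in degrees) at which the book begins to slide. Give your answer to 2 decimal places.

At the threshold of sliding, static friction is at its maximum μ_s N and exactly balances the weight component along the incline: mg sin θ = μ_s mg cos θ.
Hence tan θ = μ_s = 0.41, so θ = arctan(0.41) = 22.2936°.

22.29°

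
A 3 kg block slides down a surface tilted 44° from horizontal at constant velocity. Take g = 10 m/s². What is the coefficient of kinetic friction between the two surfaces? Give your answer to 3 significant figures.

0.966

At constant velocity the net force along the incline is zero: mg sin 44° = μ mg cos 44°.
So μ = tan 44° = 0.6947 / 0.7193 = 0.9658.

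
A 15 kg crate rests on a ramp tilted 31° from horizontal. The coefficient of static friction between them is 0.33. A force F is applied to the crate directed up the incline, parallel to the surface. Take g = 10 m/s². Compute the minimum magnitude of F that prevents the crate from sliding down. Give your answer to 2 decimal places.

34.83 N

The normal force is N = mg cos 31° = 128.575 N. With F at its minimum the crate is on the verge of sliding down, so static friction is at its maximum μ_s N = 0.33 × 128.575 = 42.430 N and acts up the slope.
Equilibrium along the incline: F + μ_s N = mg sin 31°, so F = 77.256 − 42.430 = 34.826 N.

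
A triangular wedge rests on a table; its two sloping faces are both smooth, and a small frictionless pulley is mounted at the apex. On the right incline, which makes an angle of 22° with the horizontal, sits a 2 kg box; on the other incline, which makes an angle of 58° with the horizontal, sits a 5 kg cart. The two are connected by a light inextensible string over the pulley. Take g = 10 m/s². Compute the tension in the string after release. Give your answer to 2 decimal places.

Resolve each weight along its own incline: the 2 kg mass has component 2 × 10 × sin 22° = 7.492 N down its slope, and the 5 kg mass has 5 × 10 × sin 58° = 42.402 N down its slope.
The 5 kg side's 42.402 N exceeds the other side's 7.492 N, so that mass slides down and the 2 kg mass slides up. Taking that direction as positive, Newton's second law for the whole system gives 42.402 − 7.492 = (2 + 5) a, so a = 34.910 / 7 = 4.9871 m/s².
For the 2 kg mass (up-slope positive): T − 7.492 = 2 × 4.9871, so T = 17.466 N.

17.47 N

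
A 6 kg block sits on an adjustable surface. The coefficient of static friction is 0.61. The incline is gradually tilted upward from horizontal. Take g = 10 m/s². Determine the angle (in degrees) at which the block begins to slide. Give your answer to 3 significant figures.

31.4°

At the threshold of sliding, static friction is at its maximum μ_s N and exactly balances the weight component along the incline: mg sin θ = μ_s mg cos θ.
Hence tan θ = μ_s = 0.61, so θ = arctan(0.61) = 31.3832°.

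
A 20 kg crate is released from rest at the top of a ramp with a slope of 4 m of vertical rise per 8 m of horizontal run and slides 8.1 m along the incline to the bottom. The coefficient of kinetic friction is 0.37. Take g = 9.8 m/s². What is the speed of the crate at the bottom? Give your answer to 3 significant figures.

4.30 m/s

The weight component along the incline is mg sin 26.57° = 87.654 N and the normal force is N = mg cos 26.57° = 175.308 N.
Friction up the slope is f = μN = 0.37 × 175.308 = 64.864 N, so the net downslope force is 87.654 − 64.864 = 22.790 N and a = 22.790 / 20 = 1.1395 m/s².
Starting from rest over a distance of 8.1 m, v² = 2aL = 2 × 1.1395 × 8.1 = 18.4599, so v = 4.2965 m/s.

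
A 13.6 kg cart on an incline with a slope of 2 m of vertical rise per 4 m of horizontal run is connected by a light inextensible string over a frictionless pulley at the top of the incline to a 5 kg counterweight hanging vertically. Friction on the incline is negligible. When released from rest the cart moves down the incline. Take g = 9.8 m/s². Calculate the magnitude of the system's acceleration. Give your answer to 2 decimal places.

0.57 m/s²

For the cart on the incline: the weight component along the slope is m₁g sin 26.57° = 13.6 × 9.8 × 0.4472 = 59.603 N and the normal force is N = m₁g cos 26.57° = 119.209 N.
Newton's second law for the cart (down-slope positive): 59.603 − T = 13.6 a. For the hanging counterweight (upward positive): T − 5 × 9.8 = 5 a.
Adding the two equations eliminates T: 10.603 = 18.6 a, so a = 0.5701 m/s².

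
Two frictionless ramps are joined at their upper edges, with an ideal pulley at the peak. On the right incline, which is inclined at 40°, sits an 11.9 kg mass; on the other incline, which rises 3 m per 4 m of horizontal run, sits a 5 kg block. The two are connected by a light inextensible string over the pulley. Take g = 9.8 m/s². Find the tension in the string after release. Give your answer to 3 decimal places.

Resolve each weight along its own incline: the 11.9 kg mass has component 11.9 × 9.8 × sin 40° = 74.962 N down its slope, and the 5 kg mass has 5 × 9.8 × sin 36.87° = 29.400 N down its slope.
The 11.9 kg side's 74.962 N exceeds the other side's 29.400 N, so that mass slides down and the 5 kg mass slides up. Taking that direction as positive, Newton's second law for the whole system gives 74.962 − 29.400 = (11.9 + 5) a, so a = 45.562 / 16.9 = 2.6960 m/s².
For the 5 kg mass (up-slope positive): T − 29.400 = 5 × 2.6960, so T = 42.880 N.

42.880 N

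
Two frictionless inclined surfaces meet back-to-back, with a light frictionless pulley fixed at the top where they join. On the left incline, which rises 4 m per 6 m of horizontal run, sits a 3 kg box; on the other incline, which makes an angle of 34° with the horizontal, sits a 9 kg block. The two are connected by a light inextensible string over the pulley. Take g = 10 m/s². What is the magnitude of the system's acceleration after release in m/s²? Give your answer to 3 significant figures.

Resolve each weight along its own incline: the 3 kg mass has component 3 × 10 × sin 33.69° = 16.641 N down its slope, and the 9 kg mass has 9 × 10 × sin 34° = 50.327 N down its slope.
The 9 kg side's 50.327 N exceeds the other side's 16.641 N, so that mass slides down and the 3 kg mass slides up. Taking that direction as positive, Newton's second law for the whole system gives 50.327 − 16.641 = (3 + 9) a, so a = 33.686 / 12 = 2.8072 m/s².

2.81 m/s²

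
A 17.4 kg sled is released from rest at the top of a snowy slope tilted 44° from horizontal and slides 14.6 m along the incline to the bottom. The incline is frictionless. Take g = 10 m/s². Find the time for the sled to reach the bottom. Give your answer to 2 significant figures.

2.1 s

The weight component along the incline is mg sin 44° = 120.871 N and the normal force is N = mg cos 44° = 125.165 N.
With no friction, a = g sin 44° = 6.9466 m/s².
Starting from rest, L = ½at², so t = √(2L/a) = √(2 × 14.6 / 6.9466) = 2.0502 s.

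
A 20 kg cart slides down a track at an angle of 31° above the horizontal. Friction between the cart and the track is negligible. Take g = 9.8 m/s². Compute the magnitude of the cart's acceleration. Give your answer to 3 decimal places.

Resolving the weight along the incline: the component pulling the cart down the slope is mg sin 31° = 20 × 9.8 × 0.5150 = 100.940 N, and the normal force is N = mg cos 31° = 20 × 9.8 × 0.8572 = 168.011 N.
With no friction the net force along the incline is 100.940 N, so a = g sin 31° = 100.940 / 20 = 5.0470 m/s².

5.047 m/s²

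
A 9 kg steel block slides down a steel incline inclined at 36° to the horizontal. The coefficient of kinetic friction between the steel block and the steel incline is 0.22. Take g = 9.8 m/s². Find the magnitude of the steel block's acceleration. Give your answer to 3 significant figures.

Resolving the weight along the incline: the component pulling the steel block down the slope is mg sin 36° = 9 × 9.8 × 0.5878 = 51.844 N, and the normal force is N = mg cos 36° = 9 × 9.8 × 0.8090 = 71.354 N.
Kinetic friction acts up the slope with magnitude f = μN = 0.22 × 71.354 = 15.698 N.
Net force along the incline is 51.844 − 15.698 = 36.146 N, so a = 36.146 / 9 = 4.0162 m/s².

4.02 m/s²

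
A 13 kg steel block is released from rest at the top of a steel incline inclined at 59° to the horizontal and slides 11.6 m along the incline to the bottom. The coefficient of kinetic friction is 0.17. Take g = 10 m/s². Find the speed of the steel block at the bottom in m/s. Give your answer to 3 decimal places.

13.362 m/s

The weight component along the incline is mg sin 59° = 111.432 N and the normal force is N = mg cos 59° = 66.955 N.
Friction up the slope is f = μN = 0.17 × 66.955 = 11.382 N, so the net downslope force is 111.432 − 11.382 = 100.050 N and a = 100.050 / 13 = 7.6962 m/s².
Starting from rest over a distance of 11.6 m, v² = 2aL = 2 × 7.6962 × 11.6 = 178.5518, so v = 13.3623 m/s.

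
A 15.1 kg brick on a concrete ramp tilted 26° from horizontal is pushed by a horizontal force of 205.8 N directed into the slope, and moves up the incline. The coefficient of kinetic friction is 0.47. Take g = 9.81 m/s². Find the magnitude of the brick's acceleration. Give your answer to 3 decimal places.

0.997 m/s²

The horizontal push has components F cos 26° = 205.8 × 0.8988 = 184.973 N up the incline and F sin 26° = 205.8 × 0.4384 = 90.223 N pressing into the surface.
The normal force is therefore N = mg cos 26° + F sin 26° = 133.140 + 90.223 = 223.363 N, and kinetic friction down the slope is μN = 0.47 × 223.363 = 104.981 N.
Along the incline: F cos 26° − mg sin 26° − μN = ma, so 184.973 − 64.941 − 104.981 = 15.1 a, giving a = 0.9968 m/s².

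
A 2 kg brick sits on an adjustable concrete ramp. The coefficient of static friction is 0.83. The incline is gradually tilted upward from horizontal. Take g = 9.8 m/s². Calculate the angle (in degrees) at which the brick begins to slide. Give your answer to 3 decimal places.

At the threshold of sliding, static friction is at its maximum μ_s N and exactly balances the weight component along the incline: mg sin θ = μ_s mg cos θ.
Hence tan θ = μ_s = 0.83, so θ = arctan(0.83) = 39.6927°.

39.693°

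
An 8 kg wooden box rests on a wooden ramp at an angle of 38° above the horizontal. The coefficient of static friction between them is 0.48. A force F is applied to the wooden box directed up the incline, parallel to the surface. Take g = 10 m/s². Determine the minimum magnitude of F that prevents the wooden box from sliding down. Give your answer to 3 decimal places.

The normal force is N = mg cos 38° = 63.041 N. With F at its minimum the wooden box is on the verge of sliding down, so static friction is at its maximum μ_s N = 0.48 × 63.041 = 30.260 N and acts up the slope.
Equilibrium along the incline: F + μ_s N = mg sin 38°, so F = 49.253 − 30.260 = 18.993 N.

18.993 N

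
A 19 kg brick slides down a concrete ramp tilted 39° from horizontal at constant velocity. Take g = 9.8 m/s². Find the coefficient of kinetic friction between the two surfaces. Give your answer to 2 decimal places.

0.81

At constant velocity the net force along the incline is zero: mg sin 39° = μ mg cos 39°.
So μ = tan 39° = 0.6293 / 0.7771 = 0.8098.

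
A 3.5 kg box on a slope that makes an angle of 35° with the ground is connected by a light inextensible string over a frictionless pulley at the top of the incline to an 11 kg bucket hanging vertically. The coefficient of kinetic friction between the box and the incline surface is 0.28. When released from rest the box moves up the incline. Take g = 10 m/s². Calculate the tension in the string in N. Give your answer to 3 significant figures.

For the box on the incline: the weight component along the slope is m₁g sin 35° = 3.5 × 10 × 0.5736 = 20.076 N and the normal force is N = m₁g cos 35° = 28.670 N.
Kinetic friction opposes the box's motion up the incline: f = μN = 0.28 × 28.670 = 8.028 N acting down the slope.
Newton's second law for the box (up-slope positive): T − 20.076 − 8.028 = 3.5 a. For the hanging bucket (downward positive): 11 × 10 − T = 11 a.
Adding the two equations eliminates T: 81.896 = 14.5 a, so a = 5.6480 m/s².
Then from the hanging bucket's equation, T = 11 × (10 − 5.6480) = 47.872 N.

47.9 N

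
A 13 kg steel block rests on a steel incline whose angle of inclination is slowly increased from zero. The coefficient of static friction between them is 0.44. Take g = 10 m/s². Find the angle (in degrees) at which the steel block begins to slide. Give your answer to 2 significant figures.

At the threshold of sliding, static friction is at its maximum μ_s N and exactly balances the weight component along the incline: mg sin θ = μ_s mg cos θ.
Hence tan θ = μ_s = 0.44, so θ = arctan(0.44) = 23.7495°.

24°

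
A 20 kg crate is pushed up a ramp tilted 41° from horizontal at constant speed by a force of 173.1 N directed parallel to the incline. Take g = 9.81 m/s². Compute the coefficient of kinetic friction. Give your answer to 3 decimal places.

0.300

At constant speed ΣF = 0 along the incline. The applied 173.1 N acts up the slope; the weight component mg sin 41° = 128.719 N and kinetic friction μN both act down the slope.
So 173.1 = 128.719 + μ × 148.074, giving μ = (173.1 − 128.719) / 148.074 = 0.2997.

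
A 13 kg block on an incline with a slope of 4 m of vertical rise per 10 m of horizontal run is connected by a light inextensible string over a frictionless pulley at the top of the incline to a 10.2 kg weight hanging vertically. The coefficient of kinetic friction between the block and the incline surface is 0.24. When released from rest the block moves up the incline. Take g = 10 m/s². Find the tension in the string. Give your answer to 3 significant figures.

91.1 N

For the block on the incline: the weight component along the slope is m₁g sin 21.80° = 13 × 10 × 0.3714 = 48.282 N and the normal force is N = m₁g cos 21.80° = 120.702 N.
Kinetic friction opposes the block's motion up the incline: f = μN = 0.24 × 120.702 = 28.968 N acting down the slope.
Newton's second law for the block (up-slope positive): T − 48.282 − 28.968 = 13 a. For the hanging weight (downward positive): 10.2 × 10 − T = 10.2 a.
Adding the two equations eliminates T: 24.750 = 23.2 a, so a = 1.0668 m/s².
Then from the hanging weight's equation, T = 10.2 × (10 − 1.0668) = 91.119 N.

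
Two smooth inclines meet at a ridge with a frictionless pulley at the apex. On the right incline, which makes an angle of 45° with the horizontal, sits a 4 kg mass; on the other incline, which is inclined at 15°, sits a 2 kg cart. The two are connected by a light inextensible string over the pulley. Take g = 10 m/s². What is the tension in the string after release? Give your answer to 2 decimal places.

12.88 N

Resolve each weight along its own incline: the 4 kg mass has component 4 × 10 × sin 45° = 28.284 N down its slope, and the 2 kg mass has 2 × 10 × sin 15° = 5.176 N down its slope.
The 4 kg side's 28.284 N exceeds the other side's 5.176 N, so that mass slides down and the 2 kg mass slides up. Taking that direction as positive, Newton's second law for the whole system gives 28.284 − 5.176 = (4 + 2) a, so a = 23.108 / 6 = 3.8513 m/s².
For the 2 kg mass (up-slope positive): T − 5.176 = 2 × 3.8513, so T = 12.879 N.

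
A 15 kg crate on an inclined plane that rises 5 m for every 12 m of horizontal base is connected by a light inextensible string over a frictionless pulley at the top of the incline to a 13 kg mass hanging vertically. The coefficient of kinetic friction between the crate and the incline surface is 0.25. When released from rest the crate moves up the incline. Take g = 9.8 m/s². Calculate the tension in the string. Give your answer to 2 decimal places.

For the crate on the incline: the weight component along the slope is m₁g sin 22.62° = 15 × 9.8 × 0.3846 = 56.536 N and the normal force is N = m₁g cos 22.62° = 135.692 N.
Kinetic friction opposes the crate's motion up the incline: f = μN = 0.25 × 135.692 = 33.923 N acting down the slope.
Newton's second law for the crate (up-slope positive): T − 56.536 − 33.923 = 15 a. For the hanging mass (downward positive): 13 × 9.8 − T = 13 a.
Adding the two equations eliminates T: 36.941 = 28 a, so a = 1.3193 m/s².
Then from the hanging mass's equation, T = 13 × (9.8 − 1.3193) = 110.249 N.

110.25 N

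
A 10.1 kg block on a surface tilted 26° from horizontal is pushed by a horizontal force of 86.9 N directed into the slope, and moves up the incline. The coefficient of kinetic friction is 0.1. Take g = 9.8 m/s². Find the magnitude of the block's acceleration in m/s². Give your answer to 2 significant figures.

The horizontal push has components F cos 26° = 86.9 × 0.8988 = 78.106 N up the incline and F sin 26° = 86.9 × 0.4384 = 38.097 N pressing into the surface.
The normal force is therefore N = mg cos 26° + F sin 26° = 88.963 + 38.097 = 127.060 N, and kinetic friction down the slope is μN = 0.1 × 127.060 = 12.706 N.
Along the incline: F cos 26° − mg sin 26° − μN = ma, so 78.106 − 43.393 − 12.706 = 10.1 a, giving a = 2.1789 m/s².

2.2 m/s²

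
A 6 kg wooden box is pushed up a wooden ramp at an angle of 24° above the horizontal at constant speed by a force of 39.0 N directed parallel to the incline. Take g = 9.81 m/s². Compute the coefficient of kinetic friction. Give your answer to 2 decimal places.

At constant speed ΣF = 0 along the incline. The applied 39.0 N acts up the slope; the weight component mg sin 24° = 23.941 N and kinetic friction μN both act down the slope.
So 39.0 = 23.941 + μ × 53.771, giving μ = (39.0 − 23.941) / 53.771 = 0.2801.

0.28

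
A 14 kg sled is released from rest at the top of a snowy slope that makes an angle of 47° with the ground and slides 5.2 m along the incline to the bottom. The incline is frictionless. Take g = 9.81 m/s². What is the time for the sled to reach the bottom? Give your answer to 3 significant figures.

The weight component along the incline is mg sin 47° = 100.444 N and the normal force is N = mg cos 47° = 93.666 N.
With no friction, a = g sin 47° = 7.1746 m/s².
Starting from rest, L = ½at², so t = √(2L/a) = √(2 × 5.2 / 7.1746) = 1.2040 s.

1.20 s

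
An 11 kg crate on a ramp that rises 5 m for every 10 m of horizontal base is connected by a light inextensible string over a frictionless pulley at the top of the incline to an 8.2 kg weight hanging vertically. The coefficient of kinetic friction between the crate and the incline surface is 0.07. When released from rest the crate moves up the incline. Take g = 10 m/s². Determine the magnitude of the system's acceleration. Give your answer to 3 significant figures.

For the crate on the incline: the weight component along the slope is m₁g sin 26.57° = 11 × 10 × 0.4472 = 49.192 N and the normal force is N = m₁g cos 26.57° = 98.387 N.
Kinetic friction opposes the crate's motion up the incline: f = μN = 0.07 × 98.387 = 6.887 N acting down the slope.
Newton's second law for the crate (up-slope positive): T − 49.192 − 6.887 = 11 a. For the hanging weight (downward positive): 8.2 × 10 − T = 8.2 a.
Adding the two equations eliminates T: 25.921 = 19.2 a, so a = 1.3501 m/s².

1.35 m/s²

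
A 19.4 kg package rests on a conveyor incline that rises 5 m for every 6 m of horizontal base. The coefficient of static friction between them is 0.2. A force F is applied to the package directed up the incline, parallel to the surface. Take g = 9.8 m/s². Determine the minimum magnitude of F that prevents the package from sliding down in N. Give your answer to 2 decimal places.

92.50 N

The normal force is N = mg cos 39.81° = 146.054 N. With F at its minimum the package is on the verge of sliding down, so static friction is at its maximum μ_s N = 0.2 × 146.054 = 29.211 N and acts up the slope.
Equilibrium along the incline: F + μ_s N = mg sin 39.81°, so F = 121.712 − 29.211 = 92.501 N.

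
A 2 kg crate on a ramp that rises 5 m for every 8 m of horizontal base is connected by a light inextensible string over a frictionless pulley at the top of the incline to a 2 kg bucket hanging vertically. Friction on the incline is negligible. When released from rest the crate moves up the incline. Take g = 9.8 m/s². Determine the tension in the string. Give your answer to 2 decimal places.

For the crate on the incline: the weight component along the slope is m₁g sin 32.01° = 2 × 9.8 × 0.5300 = 10.388 N and the normal force is N = m₁g cos 32.01° = 16.621 N.
Newton's second law for the crate (up-slope positive): T − 10.388 = 2 a. For the hanging bucket (downward positive): 2 × 9.8 − T = 2 a.
Adding the two equations eliminates T: 9.212 = 4 a, so a = 2.3030 m/s².
Then from the hanging bucket's equation, T = 2 × (9.8 − 2.3030) = 14.994 N.

14.99 N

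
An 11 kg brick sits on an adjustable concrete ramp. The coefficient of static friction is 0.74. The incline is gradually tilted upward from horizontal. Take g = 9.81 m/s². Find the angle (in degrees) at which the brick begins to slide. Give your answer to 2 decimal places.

36.50°

At the threshold of sliding, static friction is at its maximum μ_s N and exactly balances the weight component along the incline: mg sin θ = μ_s mg cos θ.
Hence tan θ = μ_s = 0.74, so θ = arctan(0.74) = 36.5014°.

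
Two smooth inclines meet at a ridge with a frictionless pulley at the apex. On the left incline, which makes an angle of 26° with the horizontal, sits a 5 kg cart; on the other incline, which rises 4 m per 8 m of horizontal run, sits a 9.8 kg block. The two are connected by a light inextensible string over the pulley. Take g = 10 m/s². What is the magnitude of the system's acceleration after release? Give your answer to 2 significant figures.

Resolve each weight along its own incline: the 5 kg mass has component 5 × 10 × sin 26° = 21.919 N down its slope, and the 9.8 kg mass has 9.8 × 10 × sin 26.57° = 43.827 N down its slope.
The 9.8 kg side's 43.827 N exceeds the other side's 21.919 N, so that mass slides down and the 5 kg mass slides up. Taking that direction as positive, Newton's second law for the whole system gives 43.827 − 21.919 = (5 + 9.8) a, so a = 21.908 / 14.8 = 1.4803 m/s².

1.5 m/s²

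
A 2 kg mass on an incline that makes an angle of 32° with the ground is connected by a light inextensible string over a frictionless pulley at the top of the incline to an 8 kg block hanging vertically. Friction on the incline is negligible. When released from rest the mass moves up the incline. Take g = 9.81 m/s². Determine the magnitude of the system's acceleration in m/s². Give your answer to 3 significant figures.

For the mass on the incline: the weight component along the slope is m₁g sin 32° = 2 × 9.81 × 0.5299 = 10.397 N and the normal force is N = m₁g cos 32° = 16.639 N.
Newton's second law for the mass (up-slope positive): T − 10.397 = 2 a. For the hanging block (downward positive): 8 × 9.81 − T = 8 a.
Adding the two equations eliminates T: 68.083 = 10 a, so a = 6.8083 m/s².

6.81 m/s²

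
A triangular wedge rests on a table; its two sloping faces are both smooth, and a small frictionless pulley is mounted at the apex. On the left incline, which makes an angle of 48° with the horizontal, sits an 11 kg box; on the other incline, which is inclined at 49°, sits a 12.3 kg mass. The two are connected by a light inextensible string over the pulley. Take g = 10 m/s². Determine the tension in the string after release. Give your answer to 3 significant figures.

87.0 N

Resolve each weight along its own incline: the 11 kg mass has component 11 × 10 × sin 48° = 81.746 N down its slope, and the 12.3 kg mass has 12.3 × 10 × sin 49° = 92.829 N down its slope.
The 12.3 kg side's 92.829 N exceeds the other side's 81.746 N, so that mass slides down and the 11 kg mass slides up. Taking that direction as positive, Newton's second law for the whole system gives 92.829 − 81.746 = (11 + 12.3) a, so a = 11.083 / 23.3 = 0.4757 m/s².
For the 11 kg mass (up-slope positive): T − 81.746 = 11 × 0.4757, so T = 86.979 N.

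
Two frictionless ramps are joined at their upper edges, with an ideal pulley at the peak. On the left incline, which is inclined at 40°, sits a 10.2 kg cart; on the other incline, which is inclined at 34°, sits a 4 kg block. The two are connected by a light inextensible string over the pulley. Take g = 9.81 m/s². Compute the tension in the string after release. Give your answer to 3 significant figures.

Resolve each weight along its own incline: the 10.2 kg mass has component 10.2 × 9.81 × sin 40° = 64.319 N down its slope, and the 4 kg mass has 4 × 9.81 × sin 34° = 21.943 N down its slope.
The 10.2 kg side's 64.319 N exceeds the other side's 21.943 N, so that mass slides down and the 4 kg mass slides up. Taking that direction as positive, Newton's second law for the whole system gives 64.319 − 21.943 = (10.2 + 4) a, so a = 42.376 / 14.2 = 2.9842 m/s².
For the 4 kg mass (up-slope positive): T − 21.943 = 4 × 2.9842, so T = 33.880 N.

33.9 N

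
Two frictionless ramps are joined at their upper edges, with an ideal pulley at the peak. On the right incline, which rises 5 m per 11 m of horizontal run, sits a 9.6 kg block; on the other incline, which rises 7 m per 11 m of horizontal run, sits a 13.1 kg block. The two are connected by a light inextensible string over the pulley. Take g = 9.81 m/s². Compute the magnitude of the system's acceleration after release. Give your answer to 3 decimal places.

1.323 m/s²

Resolve each weight along its own incline: the 9.6 kg mass has component 9.6 × 9.81 × sin 24.44° = 38.970 N down its slope, and the 13.1 kg mass has 13.1 × 9.81 × sin 32.47° = 68.994 N down its slope.
The 13.1 kg side's 68.994 N exceeds the other side's 38.970 N, so that mass slides down and the 9.6 kg mass slides up. Taking that direction as positive, Newton's second law for the whole system gives 68.994 − 38.970 = (9.6 + 13.1) a, so a = 30.024 / 22.7 = 1.3226 m/s².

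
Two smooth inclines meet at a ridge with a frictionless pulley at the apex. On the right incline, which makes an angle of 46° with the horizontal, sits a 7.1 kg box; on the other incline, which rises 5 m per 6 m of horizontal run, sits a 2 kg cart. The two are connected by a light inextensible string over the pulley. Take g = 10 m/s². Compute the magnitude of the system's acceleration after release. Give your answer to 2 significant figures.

Resolve each weight along its own incline: the 7.1 kg mass has component 7.1 × 10 × sin 46° = 51.073 N down its slope, and the 2 kg mass has 2 × 10 × sin 39.81° = 12.804 N down its slope.
The 7.1 kg side's 51.073 N exceeds the other side's 12.804 N, so that mass slides down and the 2 kg mass slides up. Taking that direction as positive, Newton's second law for the whole system gives 51.073 − 12.804 = (7.1 + 2) a, so a = 38.269 / 9.1 = 4.2054 m/s².

4.2 m/s²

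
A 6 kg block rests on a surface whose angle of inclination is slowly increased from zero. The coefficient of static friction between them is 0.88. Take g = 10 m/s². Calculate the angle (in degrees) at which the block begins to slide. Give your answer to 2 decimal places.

41.35°

At the threshold of sliding, static friction is at its maximum μ_s N and exactly balances the weight component along the incline: mg sin θ = μ_s mg cos θ.
Hence tan θ = μ_s = 0.88, so θ = arctan(0.88) = 41.3478°.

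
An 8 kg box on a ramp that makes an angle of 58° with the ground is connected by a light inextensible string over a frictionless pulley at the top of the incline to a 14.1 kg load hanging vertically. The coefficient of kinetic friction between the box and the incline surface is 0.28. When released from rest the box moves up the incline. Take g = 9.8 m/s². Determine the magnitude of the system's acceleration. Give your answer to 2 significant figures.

2.7 m/s²

For the box on the incline: the weight component along the slope is m₁g sin 58° = 8 × 9.8 × 0.8480 = 66.483 N and the normal force is N = m₁g cos 58° = 41.546 N.
Kinetic friction opposes the box's motion up the incline: f = μN = 0.28 × 41.546 = 11.633 N acting down the slope.
Newton's second law for the box (up-slope positive): T − 66.483 − 11.633 = 8 a. For the hanging load (downward positive): 14.1 × 9.8 − T = 14.1 a.
Adding the two equations eliminates T: 60.064 = 22.1 a, so a = 2.7178 m/s².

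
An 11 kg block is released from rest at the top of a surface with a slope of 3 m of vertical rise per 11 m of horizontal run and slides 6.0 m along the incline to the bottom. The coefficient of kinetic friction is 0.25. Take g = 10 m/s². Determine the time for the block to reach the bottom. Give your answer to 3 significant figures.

7.40 s

The weight component along the incline is mg sin 15.26° = 28.943 N and the normal force is N = mg cos 15.26° = 106.124 N.
Friction up the slope is f = μN = 0.25 × 106.124 = 26.531 N, so the net downslope force is 28.943 − 26.531 = 2.412 N and a = 2.412 / 11 = 0.2193 m/s².
Starting from rest, L = ½at², so t = √(2L/a) = √(2 × 6.0 / 0.2193) = 7.3973 s.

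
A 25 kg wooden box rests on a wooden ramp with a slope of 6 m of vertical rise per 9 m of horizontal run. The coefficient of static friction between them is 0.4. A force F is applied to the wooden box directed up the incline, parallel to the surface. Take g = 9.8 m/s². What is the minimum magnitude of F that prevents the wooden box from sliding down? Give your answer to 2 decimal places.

54.36 N

The normal force is N = mg cos 33.69° = 203.852 N. With F at its minimum the wooden box is on the verge of sliding down, so static friction is at its maximum μ_s N = 0.4 × 203.852 = 81.541 N and acts up the slope.
Equilibrium along the incline: F + μ_s N = mg sin 33.69°, so F = 135.902 − 81.541 = 54.361 N.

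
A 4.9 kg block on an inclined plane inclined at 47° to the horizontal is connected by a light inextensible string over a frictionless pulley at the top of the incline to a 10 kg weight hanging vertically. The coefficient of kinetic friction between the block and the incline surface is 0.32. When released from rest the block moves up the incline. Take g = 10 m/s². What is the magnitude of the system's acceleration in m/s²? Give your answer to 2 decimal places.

For the block on the incline: the weight component along the slope is m₁g sin 47° = 4.9 × 10 × 0.7314 = 35.839 N and the normal force is N = m₁g cos 47° = 33.418 N.
Kinetic friction opposes the block's motion up the incline: f = μN = 0.32 × 33.418 = 10.694 N acting down the slope.
Newton's second law for the block (up-slope positive): T − 35.839 − 10.694 = 4.9 a. For the hanging weight (downward positive): 10 × 10 − T = 10 a.
Adding the two equations eliminates T: 53.467 = 14.9 a, so a = 3.5884 m/s².

3.59 m/s²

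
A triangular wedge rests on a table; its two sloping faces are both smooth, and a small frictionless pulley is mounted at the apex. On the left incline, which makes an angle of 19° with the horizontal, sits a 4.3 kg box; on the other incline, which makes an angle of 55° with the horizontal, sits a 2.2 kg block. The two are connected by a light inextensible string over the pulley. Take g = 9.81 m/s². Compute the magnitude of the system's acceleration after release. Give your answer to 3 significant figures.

0.607 m/s²

Resolve each weight along its own incline: the 4.3 kg mass has component 4.3 × 9.81 × sin 19° = 13.733 N down its slope, and the 2.2 kg mass has 2.2 × 9.81 × sin 55° = 17.679 N down its slope.
The 2.2 kg side's 17.679 N exceeds the other side's 13.733 N, so that mass slides down and the 4.3 kg mass slides up. Taking that direction as positive, Newton's second law for the whole system gives 17.679 − 13.733 = (4.3 + 2.2) a, so a = 3.946 / 6.5 = 0.6071 m/s².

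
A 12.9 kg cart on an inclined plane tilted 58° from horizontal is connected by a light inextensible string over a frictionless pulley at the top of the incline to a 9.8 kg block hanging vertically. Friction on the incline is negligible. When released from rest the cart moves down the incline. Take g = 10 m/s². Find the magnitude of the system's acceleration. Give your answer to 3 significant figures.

0.502 m/s²

For the cart on the incline: the weight component along the slope is m₁g sin 58° = 12.9 × 10 × 0.8480 = 109.392 N and the normal force is N = m₁g cos 58° = 68.360 N.
Newton's second law for the cart (down-slope positive): 109.392 − T = 12.9 a. For the hanging block (upward positive): T − 9.8 × 10 = 9.8 a.
Adding the two equations eliminates T: 11.392 = 22.7 a, so a = 0.5019 m/s².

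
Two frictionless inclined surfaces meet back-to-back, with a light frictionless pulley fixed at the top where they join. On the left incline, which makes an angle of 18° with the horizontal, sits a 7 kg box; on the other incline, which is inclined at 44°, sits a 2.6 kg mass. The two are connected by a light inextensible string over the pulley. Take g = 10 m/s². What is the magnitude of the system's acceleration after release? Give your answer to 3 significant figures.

Resolve each weight along its own incline: the 7 kg mass has component 7 × 10 × sin 18° = 21.631 N down its slope, and the 2.6 kg mass has 2.6 × 10 × sin 44° = 18.061 N down its slope.
The 7 kg side's 21.631 N exceeds the other side's 18.061 N, so that mass slides down and the 2.6 kg mass slides up. Taking that direction as positive, Newton's second law for the whole system gives 21.631 − 18.061 = (7 + 2.6) a, so a = 3.570 / 9.6 = 0.3719 m/s².

0.372 m/s²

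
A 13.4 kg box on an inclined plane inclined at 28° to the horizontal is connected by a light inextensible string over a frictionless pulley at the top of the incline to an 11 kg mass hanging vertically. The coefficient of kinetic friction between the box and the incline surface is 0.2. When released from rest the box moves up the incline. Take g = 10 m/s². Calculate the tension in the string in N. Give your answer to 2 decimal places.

For the box on the incline: the weight component along the slope is m₁g sin 28° = 13.4 × 10 × 0.4695 = 62.913 N and the normal force is N = m₁g cos 28° = 118.315 N.
Kinetic friction opposes the box's motion up the incline: f = μN = 0.2 × 118.315 = 23.663 N acting down the slope.
Newton's second law for the box (up-slope positive): T − 62.913 − 23.663 = 13.4 a. For the hanging mass (downward positive): 11 × 10 − T = 11 a.
Adding the two equations eliminates T: 23.424 = 24.4 a, so a = 0.9600 m/s².
Then from the hanging mass's equation, T = 11 × (10 − 0.9600) = 99.440 N.

99.44 N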